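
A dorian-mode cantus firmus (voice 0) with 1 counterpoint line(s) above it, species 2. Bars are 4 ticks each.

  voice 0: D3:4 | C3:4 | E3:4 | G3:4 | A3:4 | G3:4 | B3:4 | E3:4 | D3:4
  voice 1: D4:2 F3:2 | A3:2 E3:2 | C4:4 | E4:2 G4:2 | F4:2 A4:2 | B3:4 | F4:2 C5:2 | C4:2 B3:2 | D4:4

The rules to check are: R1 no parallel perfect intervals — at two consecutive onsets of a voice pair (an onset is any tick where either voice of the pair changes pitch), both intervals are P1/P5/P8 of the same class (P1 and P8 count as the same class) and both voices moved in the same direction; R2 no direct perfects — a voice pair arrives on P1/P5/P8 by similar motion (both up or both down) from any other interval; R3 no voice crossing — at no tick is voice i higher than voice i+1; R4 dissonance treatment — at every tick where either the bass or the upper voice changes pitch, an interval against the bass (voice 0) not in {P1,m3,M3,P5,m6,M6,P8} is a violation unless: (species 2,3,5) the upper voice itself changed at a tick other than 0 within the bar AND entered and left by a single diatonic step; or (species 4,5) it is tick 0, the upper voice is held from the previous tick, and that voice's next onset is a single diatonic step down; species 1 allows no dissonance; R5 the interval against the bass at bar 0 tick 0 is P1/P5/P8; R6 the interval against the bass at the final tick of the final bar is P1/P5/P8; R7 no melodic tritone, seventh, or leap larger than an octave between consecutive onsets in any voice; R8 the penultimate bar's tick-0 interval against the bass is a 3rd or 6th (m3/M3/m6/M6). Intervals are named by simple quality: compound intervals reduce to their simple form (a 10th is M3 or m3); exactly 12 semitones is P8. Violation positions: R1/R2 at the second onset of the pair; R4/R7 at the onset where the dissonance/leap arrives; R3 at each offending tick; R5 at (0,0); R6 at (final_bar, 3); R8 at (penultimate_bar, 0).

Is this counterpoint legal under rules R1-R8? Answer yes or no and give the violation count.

bar 0: v0=D3 v1=D4 (P8)
bar 1: v0=C3 v1=A3 (M6)
bar 2: v0=E3 v1=C4 (m6)
bar 3: v0=G3 v1=E4 (M6)
bar 4: v0=A3 v1=F4 (m6)
bar 5: v0=G3 v1=B3 (M3)
bar 6: v0=B3 v1=F4 (TT)
bar 7: v0=E3 v1=C4 (m6)
bar 8: v0=D3 v1=D4 (P8)
  R7 @ bar5.0: A4->B3 leap 10st
  R4 @ bar6.0: B3/F4 TT untreated
  R7 @ bar6.0: B3->F4 leap 6st
  R4 @ bar6.2: B3/C5 m2 untreated

No (4 violations)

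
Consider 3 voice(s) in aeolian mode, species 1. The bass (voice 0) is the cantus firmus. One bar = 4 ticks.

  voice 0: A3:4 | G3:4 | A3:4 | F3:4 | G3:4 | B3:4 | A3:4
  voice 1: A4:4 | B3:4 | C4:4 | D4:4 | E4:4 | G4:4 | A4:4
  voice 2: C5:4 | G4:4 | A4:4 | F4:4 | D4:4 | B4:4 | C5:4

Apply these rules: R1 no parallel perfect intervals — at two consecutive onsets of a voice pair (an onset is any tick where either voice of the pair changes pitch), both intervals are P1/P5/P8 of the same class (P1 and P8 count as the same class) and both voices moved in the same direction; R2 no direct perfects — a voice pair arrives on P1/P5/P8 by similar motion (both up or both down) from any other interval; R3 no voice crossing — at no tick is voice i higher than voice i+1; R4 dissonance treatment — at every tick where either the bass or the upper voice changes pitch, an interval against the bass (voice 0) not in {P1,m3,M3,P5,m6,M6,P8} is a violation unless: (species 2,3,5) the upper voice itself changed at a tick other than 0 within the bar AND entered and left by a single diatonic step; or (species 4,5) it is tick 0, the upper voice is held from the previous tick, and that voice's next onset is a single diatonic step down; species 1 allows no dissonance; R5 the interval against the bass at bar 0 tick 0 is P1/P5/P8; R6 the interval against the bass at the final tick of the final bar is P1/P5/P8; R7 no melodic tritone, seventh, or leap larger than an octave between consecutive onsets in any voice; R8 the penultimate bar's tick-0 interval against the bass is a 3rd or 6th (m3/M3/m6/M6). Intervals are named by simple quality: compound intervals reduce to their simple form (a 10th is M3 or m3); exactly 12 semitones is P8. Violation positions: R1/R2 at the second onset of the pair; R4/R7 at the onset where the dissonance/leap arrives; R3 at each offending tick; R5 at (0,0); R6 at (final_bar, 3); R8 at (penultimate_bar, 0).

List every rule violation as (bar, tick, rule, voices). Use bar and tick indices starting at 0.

(0, 0, R5, (0, 2))
(1, 0, R2, (0, 2))
(1, 0, R7, (1,))
(2, 0, R1, (0, 2))
(3, 0, R1, (0, 2))
(4, 0, R3, (1, 2))
(4, 1, R3, (1, 2))
(4, 2, R3, (1, 2))
(4, 3, R3, (1, 2))
(5, 0, R2, (0, 2))
(5, 0, R8, (0, 2))
(6, 3, R6, (0, 2))

bar 0: v0=A3 v1=A4 v2=C5 downbeat m3
bar 1: v0=G3 v1=B3 v2=G4 downbeat P8
bar 2: v0=A3 v1=C4 v2=A4 downbeat P8
bar 3: v0=F3 v1=D4 v2=F4 downbeat P8
bar 4: v0=G3 v1=E4 v2=D4 downbeat P5
bar 5: v0=B3 v1=G4 v2=B4 downbeat P8
bar 6: v0=A3 v1=A4 v2=C5 downbeat m3
  -> R5 @ bar 0 tick 0 v(0, 2): opens on m3
  -> R2 @ bar 1 tick 0 v(0, 2): A3/C5 m3 -> G3/G4 P8 similar
  -> R7 @ bar 1 tick 0 v(1,): A4->B3 leap 10st
  -> R1 @ bar 2 tick 0 v(0, 2): G3/G4 P8 -> A3/A4 P8 similar
  -> R1 @ bar 3 tick 0 v(0, 2): A3/A4 P8 -> F3/F4 P8 similar
  -> R3 @ bar 4 tick 0 v(1, 2): E4 above D4
  -> R3 @ bar 4 tick 1 v(1, 2): E4 above D4
  -> R3 @ bar 4 tick 2 v(1, 2): E4 above D4
  -> R3 @ bar 4 tick 3 v(1, 2): E4 above D4
  -> R2 @ bar 5 tick 0 v(0, 2): G3/D4 P5 -> B3/B4 P8 similar
  -> R8 @ bar 5 tick 0 v(0, 2): penult P8 not 3rd/6th
  -> R6 @ bar 6 tick 3 v(0, 2): closes on m3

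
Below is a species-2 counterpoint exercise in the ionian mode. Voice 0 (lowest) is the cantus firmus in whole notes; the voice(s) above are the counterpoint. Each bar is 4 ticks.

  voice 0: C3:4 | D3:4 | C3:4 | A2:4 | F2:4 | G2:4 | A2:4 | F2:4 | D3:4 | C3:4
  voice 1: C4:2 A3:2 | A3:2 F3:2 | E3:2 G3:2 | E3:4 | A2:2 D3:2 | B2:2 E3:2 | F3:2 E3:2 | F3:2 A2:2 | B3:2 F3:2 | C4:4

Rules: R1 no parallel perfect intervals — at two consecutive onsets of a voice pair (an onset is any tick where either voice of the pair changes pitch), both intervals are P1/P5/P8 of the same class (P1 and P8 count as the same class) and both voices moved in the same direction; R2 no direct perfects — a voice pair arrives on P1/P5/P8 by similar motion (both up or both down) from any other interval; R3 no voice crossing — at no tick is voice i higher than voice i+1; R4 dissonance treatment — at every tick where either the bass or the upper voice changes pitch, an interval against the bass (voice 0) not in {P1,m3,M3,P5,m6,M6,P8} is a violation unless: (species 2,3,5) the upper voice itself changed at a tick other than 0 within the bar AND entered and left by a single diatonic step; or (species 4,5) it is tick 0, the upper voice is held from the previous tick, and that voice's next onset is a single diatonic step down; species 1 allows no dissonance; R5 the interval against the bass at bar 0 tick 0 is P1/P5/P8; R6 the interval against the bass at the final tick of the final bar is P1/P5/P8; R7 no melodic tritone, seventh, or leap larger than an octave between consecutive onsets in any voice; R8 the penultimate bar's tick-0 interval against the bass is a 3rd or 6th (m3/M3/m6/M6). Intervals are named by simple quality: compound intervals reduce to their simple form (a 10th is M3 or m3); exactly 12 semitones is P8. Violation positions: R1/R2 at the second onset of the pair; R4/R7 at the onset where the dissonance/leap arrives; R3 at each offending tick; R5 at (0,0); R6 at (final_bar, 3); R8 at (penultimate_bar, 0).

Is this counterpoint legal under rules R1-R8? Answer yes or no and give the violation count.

No (3 violations)

bar 0: v0=C3 v1=C4 (P8)
bar 1: v0=D3 v1=A3 (P5)
bar 2: v0=C3 v1=E3 (M3)
bar 3: v0=A2 v1=E3 (P5)
bar 4: v0=F2 v1=A2 (M3)
bar 5: v0=G2 v1=B2 (M3)
bar 6: v0=A2 v1=F3 (m6)
bar 7: v0=F2 v1=F3 (P8)
bar 8: v0=D3 v1=B3 (M6)
bar 9: v0=C3 v1=C4 (P8)
  R1 @ bar3.0: C3/G3 P5 -> A2/E3 P5 similar
  R7 @ bar8.0: A2->B3 leap 14st
  R7 @ bar8.2: B3->F3 leap 6st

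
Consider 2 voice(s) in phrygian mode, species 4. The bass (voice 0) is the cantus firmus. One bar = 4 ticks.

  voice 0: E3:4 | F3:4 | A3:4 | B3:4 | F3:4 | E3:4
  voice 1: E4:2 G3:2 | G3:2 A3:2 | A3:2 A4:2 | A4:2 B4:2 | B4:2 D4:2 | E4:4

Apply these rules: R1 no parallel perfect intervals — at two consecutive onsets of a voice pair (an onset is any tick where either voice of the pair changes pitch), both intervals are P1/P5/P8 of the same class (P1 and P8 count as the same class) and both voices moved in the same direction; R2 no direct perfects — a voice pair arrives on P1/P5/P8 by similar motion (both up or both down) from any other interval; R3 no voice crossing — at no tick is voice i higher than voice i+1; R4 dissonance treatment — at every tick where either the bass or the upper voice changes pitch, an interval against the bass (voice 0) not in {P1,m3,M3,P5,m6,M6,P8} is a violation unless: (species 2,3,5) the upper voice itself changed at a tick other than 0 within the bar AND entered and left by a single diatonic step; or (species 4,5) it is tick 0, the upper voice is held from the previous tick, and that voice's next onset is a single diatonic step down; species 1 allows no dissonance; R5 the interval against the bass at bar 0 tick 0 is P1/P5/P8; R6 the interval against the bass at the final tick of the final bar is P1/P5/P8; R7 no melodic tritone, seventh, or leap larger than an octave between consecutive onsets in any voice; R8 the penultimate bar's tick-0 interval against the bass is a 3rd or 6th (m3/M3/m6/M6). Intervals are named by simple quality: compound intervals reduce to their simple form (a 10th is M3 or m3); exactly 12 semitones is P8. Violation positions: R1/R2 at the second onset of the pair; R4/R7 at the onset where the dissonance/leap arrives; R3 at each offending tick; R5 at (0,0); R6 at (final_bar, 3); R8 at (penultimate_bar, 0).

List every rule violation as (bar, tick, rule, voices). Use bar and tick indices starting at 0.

bar 0: v0=E3 v1=E4 downbeat P8
bar 1: v0=F3 v1=G3 downbeat M2
bar 2: v0=A3 v1=A3 downbeat P1
bar 3: v0=B3 v1=A4 downbeat m7
bar 4: v0=F3 v1=B4 downbeat TT
bar 5: v0=E3 v1=E4 downbeat P8
  -> R4 @ bar 1 tick 0 v(0, 1): F3/G3 M2 untreated
  -> R4 @ bar 3 tick 0 v(0, 1): B3/A4 m7 untreated
  -> R4 @ bar 4 tick 0 v(0, 1): F3/B4 TT untreated
  -> R7 @ bar 4 tick 0 v(0,): B3->F3 leap 6st
  -> R8 @ bar 4 tick 0 v(0, 1): penult TT not 3rd/6th

(1, 0, R4, (0, 1))
(3, 0, R4, (0, 1))
(4, 0, R4, (0, 1))
(4, 0, R7, (0,))
(4, 0, R8, (0, 1))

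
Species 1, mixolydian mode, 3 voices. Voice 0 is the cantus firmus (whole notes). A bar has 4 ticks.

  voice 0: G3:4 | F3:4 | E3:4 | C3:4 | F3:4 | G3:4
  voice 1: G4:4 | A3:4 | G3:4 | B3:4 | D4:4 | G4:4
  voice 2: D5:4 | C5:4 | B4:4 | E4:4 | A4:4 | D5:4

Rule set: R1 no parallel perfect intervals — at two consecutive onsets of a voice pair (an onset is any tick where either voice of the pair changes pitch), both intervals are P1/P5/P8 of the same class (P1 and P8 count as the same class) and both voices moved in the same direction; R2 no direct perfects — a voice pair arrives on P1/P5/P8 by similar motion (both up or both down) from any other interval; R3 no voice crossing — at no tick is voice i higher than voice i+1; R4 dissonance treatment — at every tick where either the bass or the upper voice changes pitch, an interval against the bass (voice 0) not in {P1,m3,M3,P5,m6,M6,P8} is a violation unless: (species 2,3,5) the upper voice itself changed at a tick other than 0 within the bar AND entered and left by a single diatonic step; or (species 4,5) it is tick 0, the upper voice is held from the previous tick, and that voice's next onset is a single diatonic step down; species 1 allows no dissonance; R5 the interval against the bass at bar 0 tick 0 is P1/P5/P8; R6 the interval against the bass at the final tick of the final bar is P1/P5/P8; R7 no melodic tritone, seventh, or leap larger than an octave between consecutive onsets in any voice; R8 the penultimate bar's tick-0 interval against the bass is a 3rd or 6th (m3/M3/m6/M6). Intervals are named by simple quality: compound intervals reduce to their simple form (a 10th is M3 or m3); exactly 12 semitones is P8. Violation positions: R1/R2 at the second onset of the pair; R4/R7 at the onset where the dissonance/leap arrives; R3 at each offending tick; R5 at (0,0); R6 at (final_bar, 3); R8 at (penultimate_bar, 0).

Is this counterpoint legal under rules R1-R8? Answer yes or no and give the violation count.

No (8 violations)

bar 0: v0=G3 v1=G4 v2=D5 (P5)
bar 1: v0=F3 v1=A3 v2=C5 (P5)
bar 2: v0=E3 v1=G3 v2=B4 (P5)
bar 3: v0=C3 v1=B3 v2=E4 (M3)
bar 4: v0=F3 v1=D4 v2=A4 (M3)
bar 5: v0=G3 v1=G4 v2=D5 (P5)
  R1 @ bar1.0: G3/D5 P5 -> F3/C5 P5 similar
  R7 @ bar1.0: G4->A3 leap 10st
  R1 @ bar2.0: F3/C5 P5 -> E3/B4 P5 similar
  R4 @ bar3.0: C3/B3 M7 untreated
  R2 @ bar4.0: B3/E4 P4 -> D4/A4 P5 similar
  R1 @ bar5.0: D4/A4 P5 -> G4/D5 P5 similar
  R2 @ bar5.0: F3/D4 M6 -> G3/G4 P8 similar
  R2 @ bar5.0: F3/A4 M3 -> G3/D5 P5 similar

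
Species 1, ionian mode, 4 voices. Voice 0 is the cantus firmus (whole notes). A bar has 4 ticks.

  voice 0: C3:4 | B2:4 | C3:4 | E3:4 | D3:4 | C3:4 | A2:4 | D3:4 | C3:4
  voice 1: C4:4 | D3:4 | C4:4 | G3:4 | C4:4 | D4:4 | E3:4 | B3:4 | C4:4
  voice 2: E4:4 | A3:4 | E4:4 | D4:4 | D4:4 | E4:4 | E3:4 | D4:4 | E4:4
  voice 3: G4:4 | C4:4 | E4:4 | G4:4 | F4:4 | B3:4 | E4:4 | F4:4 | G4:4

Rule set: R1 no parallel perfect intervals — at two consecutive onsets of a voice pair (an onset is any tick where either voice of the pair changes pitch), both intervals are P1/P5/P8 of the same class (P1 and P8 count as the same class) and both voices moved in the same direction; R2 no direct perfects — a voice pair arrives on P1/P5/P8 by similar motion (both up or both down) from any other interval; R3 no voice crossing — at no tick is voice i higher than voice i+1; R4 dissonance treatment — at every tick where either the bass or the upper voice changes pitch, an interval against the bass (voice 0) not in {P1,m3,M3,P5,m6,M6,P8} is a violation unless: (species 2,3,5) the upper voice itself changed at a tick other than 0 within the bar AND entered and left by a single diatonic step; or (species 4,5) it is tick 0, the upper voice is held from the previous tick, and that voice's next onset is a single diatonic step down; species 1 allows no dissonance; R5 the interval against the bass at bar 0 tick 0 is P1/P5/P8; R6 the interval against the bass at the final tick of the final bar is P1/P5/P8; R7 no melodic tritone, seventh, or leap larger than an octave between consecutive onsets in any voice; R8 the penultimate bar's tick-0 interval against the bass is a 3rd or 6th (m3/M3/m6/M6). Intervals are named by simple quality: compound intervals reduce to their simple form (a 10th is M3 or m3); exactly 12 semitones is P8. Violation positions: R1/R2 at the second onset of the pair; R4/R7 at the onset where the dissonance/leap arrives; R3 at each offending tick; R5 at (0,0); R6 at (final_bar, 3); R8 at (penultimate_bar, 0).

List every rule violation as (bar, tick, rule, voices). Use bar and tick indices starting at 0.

bar 0: v0=C3 v1=C4 v2=E4 v3=G4 downbeat P5
bar 1: v0=B2 v1=D3 v2=A3 v3=C4 downbeat m2
bar 2: v0=C3 v1=C4 v2=E4 v3=E4 downbeat M3
bar 3: v0=E3 v1=G3 v2=D4 v3=G4 downbeat m3
bar 4: v0=D3 v1=C4 v2=D4 v3=F4 downbeat m3
bar 5: v0=C3 v1=D4 v2=E4 v3=B3 downbeat M7
bar 6: v0=A2 v1=E3 v2=E3 v3=E4 downbeat P5
bar 7: v0=D3 v1=B3 v2=D4 v3=F4 downbeat m3
bar 8: v0=C3 v1=C4 v2=E4 v3=G4 downbeat P5
  -> R5 @ bar 0 tick 0 v(0, 2): opens on M3
  -> R2 @ bar 1 tick 0 v(1, 2): C4/E4 M3 -> D3/A3 P5 similar
  -> R4 @ bar 1 tick 0 v(0, 2): B2/A3 m7 untreated
  -> R4 @ bar 1 tick 0 v(0, 3): B2/C4 m2 untreated
  -> R7 @ bar 1 tick 0 v(1,): C4->D3 leap 10st
  -> R2 @ bar 2 tick 0 v(0, 1): B2/D3 m3 -> C3/C4 P8 similar
  -> R2 @ bar 2 tick 0 v(2, 3): A3/C4 m3 -> E4/E4 P1 similar
  -> R7 @ bar 2 tick 0 v(1,): D3->C4 leap 10st
  -> R2 @ bar 3 tick 0 v(1, 2): C4/E4 M3 -> G3/D4 P5 similar
  -> R4 @ bar 3 tick 0 v(0, 2): E3/D4 m7 untreated
  -> R4 @ bar 4 tick 0 v(0, 1): D3/C4 m7 untreated
  -> R3 @ bar 5 tick 0 v(2, 3): E4 above B3
  -> R4 @ bar 5 tick 0 v(0, 1): C3/D4 M2 untreated
  -> R4 @ bar 5 tick 0 v(0, 3): C3/B3 M7 untreated
  -> R7 @ bar 5 tick 0 v(3,): F4->B3 leap 6st
  -> R3 @ bar 5 tick 1 v(2, 3): E4 above B3
  -> R3 @ bar 5 tick 2 v(2, 3): E4 above B3
  -> R3 @ bar 5 tick 3 v(2, 3): E4 above B3
  -> R2 @ bar 6 tick 0 v(0, 1): C3/D4 M2 -> A2/E3 P5 similar
  -> R2 @ bar 6 tick 0 v(0, 2): C3/E4 M3 -> A2/E3 P5 similar
  -> R2 @ bar 6 tick 0 v(1, 2): D4/E4 M2 -> E3/E3 P1 similar
  -> R7 @ bar 6 tick 0 v(1,): D4->E3 leap 10st
  -> R2 @ bar 7 tick 0 v(0, 2): A2/E3 P5 -> D3/D4 P8 similar
  -> R7 @ bar 7 tick 0 v(2,): E3->D4 leap 10st
  -> R8 @ bar 7 tick 0 v(0, 2): penult P8 not 3rd/6th
  -> R2 @ bar 8 tick 0 v(1, 3): B3/F4 TT -> C4/G4 P5 similar
  -> R6 @ bar 8 tick 3 v(0, 2): closes on M3

(0, 0, R5, (0, 2))
(1, 0, R2, (1, 2))
(1, 0, R4, (0, 2))
(1, 0, R4, (0, 3))
(1, 0, R7, (1,))
(2, 0, R2, (0, 1))
(2, 0, R2, (2, 3))
(2, 0, R7, (1,))
(3, 0, R2, (1, 2))
(3, 0, R4, (0, 2))
(4, 0, R4, (0, 1))
(5, 0, R3, (2, 3))
(5, 0, R4, (0, 1))
(5, 0, R4, (0, 3))
(5, 0, R7, (3,))
(5, 1, R3, (2, 3))
(5, 2, R3, (2, 3))
(5, 3, R3, (2, 3))
(6, 0, R2, (0, 1))
(6, 0, R2, (0, 2))
(6, 0, R2, (1, 2))
(6, 0, R7, (1,))
(7, 0, R2, (0, 2))
(7, 0, R7, (2,))
(7, 0, R8, (0, 2))
(8, 0, R2, (1, 3))
(8, 3, R6, (0, 2))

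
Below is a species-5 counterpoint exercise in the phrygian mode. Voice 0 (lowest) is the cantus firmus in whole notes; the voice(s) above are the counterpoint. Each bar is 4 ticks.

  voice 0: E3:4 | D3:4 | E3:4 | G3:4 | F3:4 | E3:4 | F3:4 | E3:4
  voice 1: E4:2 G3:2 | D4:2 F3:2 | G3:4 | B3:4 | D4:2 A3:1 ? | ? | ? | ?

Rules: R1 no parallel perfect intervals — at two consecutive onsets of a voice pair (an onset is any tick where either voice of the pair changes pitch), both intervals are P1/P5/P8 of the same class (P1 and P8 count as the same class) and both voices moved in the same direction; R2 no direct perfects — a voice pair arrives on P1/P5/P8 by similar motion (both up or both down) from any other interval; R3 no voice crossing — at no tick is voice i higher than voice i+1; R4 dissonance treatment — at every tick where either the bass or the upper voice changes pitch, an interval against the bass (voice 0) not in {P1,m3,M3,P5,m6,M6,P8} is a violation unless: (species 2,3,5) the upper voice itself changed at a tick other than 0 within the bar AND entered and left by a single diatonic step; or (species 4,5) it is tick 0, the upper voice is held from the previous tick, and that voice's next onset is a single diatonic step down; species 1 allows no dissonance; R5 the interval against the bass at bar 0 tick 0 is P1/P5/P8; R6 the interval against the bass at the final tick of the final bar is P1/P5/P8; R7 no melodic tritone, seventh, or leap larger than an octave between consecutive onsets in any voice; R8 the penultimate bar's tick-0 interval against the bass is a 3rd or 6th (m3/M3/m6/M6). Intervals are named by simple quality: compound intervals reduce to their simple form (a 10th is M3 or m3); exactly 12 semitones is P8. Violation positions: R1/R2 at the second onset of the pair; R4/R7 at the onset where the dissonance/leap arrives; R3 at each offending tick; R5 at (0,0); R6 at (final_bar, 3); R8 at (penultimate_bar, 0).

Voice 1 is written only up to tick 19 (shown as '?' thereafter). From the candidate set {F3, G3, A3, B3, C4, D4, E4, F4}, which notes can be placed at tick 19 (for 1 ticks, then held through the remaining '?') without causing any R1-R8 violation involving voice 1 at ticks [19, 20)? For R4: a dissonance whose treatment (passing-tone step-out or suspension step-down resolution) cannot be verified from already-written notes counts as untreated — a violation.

{A3, C4, D4, F3, F4}

F3: legal
G3: violates R4
A3: legal
B3: violates R4
C4: legal
D4: legal
E4: violates R4
F4: legal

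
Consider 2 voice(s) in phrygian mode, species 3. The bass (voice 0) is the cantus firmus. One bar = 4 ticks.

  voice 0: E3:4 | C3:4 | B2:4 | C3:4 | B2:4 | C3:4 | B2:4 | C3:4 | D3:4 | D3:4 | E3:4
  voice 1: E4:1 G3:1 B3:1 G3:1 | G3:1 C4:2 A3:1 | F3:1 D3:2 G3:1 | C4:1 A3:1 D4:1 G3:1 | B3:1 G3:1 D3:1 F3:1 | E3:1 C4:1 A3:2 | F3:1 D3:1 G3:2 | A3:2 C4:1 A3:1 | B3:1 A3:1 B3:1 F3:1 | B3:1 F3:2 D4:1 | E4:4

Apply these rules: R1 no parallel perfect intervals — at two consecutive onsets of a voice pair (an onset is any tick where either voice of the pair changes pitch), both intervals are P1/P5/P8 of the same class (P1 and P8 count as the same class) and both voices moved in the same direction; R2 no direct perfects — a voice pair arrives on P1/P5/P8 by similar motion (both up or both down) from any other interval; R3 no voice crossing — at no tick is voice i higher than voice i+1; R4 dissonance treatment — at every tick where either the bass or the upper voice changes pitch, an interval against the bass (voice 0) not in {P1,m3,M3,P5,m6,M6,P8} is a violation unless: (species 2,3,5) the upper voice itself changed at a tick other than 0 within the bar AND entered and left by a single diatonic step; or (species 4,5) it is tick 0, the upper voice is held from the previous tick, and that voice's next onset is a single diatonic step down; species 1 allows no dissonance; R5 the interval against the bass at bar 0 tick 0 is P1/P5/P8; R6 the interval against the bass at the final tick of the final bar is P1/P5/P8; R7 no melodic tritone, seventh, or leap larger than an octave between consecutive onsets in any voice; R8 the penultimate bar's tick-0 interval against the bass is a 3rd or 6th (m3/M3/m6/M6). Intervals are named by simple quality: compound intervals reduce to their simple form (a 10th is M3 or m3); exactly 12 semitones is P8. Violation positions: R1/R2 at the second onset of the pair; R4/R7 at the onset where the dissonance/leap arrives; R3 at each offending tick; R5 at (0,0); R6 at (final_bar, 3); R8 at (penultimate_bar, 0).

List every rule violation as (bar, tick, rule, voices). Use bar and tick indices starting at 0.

(2, 0, R4, (0, 1))
(3, 0, R2, (0, 1))
(3, 2, R4, (0, 1))
(4, 3, R4, (0, 1))
(6, 0, R4, (0, 1))
(8, 3, R7, (1,))
(9, 0, R7, (1,))
(9, 1, R7, (1,))
(10, 0, R1, (0, 1))

bar 0: v0=E3 v1=E4 downbeat P8
bar 1: v0=C3 v1=G3 downbeat P5
bar 2: v0=B2 v1=F3 downbeat TT
bar 3: v0=C3 v1=C4 downbeat P8
bar 4: v0=B2 v1=B3 downbeat P8
bar 5: v0=C3 v1=E3 downbeat M3
bar 6: v0=B2 v1=F3 downbeat TT
bar 7: v0=C3 v1=A3 downbeat M6
bar 8: v0=D3 v1=B3 downbeat M6
bar 9: v0=D3 v1=B3 downbeat M6
bar 10: v0=E3 v1=E4 downbeat P8
  -> R4 @ bar 2 tick 0 v(0, 1): B2/F3 TT untreated
  -> R2 @ bar 3 tick 0 v(0, 1): B2/G3 m6 -> C3/C4 P8 similar
  -> R4 @ bar 3 tick 2 v(0, 1): C3/D4 M2 untreated
  -> R4 @ bar 4 tick 3 v(0, 1): B2/F3 TT untreated
  -> R4 @ bar 6 tick 0 v(0, 1): B2/F3 TT untreated
  -> R7 @ bar 8 tick 3 v(1,): B3->F3 leap 6st
  -> R7 @ bar 9 tick 0 v(1,): F3->B3 leap 6st
  -> R7 @ bar 9 tick 1 v(1,): B3->F3 leap 6st
  -> R1 @ bar 10 tick 0 v(0, 1): D3/D4 P8 -> E3/E4 P8 similar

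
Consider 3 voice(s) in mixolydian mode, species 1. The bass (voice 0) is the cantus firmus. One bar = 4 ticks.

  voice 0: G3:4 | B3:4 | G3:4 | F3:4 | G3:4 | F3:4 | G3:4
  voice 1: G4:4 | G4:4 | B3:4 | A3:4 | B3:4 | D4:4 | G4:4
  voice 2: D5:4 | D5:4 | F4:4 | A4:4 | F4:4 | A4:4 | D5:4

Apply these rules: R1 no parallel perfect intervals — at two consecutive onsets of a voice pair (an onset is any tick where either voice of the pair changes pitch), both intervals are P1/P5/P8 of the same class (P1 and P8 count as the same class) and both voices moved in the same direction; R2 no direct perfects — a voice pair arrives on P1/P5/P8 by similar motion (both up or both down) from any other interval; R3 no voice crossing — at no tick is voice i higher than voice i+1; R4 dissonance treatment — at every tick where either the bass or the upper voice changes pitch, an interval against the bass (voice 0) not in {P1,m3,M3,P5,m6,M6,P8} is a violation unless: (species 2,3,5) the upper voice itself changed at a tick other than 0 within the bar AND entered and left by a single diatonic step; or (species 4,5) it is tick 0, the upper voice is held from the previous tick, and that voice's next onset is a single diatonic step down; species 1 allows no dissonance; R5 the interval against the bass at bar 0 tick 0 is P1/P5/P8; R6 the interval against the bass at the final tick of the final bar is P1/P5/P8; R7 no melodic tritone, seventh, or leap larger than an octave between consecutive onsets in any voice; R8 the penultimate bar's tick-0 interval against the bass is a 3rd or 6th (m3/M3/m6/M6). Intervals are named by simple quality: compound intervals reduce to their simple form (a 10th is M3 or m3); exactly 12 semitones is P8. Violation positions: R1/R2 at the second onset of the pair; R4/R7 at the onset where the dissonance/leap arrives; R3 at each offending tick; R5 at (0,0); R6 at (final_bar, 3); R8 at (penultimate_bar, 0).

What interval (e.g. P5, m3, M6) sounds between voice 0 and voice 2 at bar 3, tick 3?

M3

voice 0=F3 voice 2=A4 -> M3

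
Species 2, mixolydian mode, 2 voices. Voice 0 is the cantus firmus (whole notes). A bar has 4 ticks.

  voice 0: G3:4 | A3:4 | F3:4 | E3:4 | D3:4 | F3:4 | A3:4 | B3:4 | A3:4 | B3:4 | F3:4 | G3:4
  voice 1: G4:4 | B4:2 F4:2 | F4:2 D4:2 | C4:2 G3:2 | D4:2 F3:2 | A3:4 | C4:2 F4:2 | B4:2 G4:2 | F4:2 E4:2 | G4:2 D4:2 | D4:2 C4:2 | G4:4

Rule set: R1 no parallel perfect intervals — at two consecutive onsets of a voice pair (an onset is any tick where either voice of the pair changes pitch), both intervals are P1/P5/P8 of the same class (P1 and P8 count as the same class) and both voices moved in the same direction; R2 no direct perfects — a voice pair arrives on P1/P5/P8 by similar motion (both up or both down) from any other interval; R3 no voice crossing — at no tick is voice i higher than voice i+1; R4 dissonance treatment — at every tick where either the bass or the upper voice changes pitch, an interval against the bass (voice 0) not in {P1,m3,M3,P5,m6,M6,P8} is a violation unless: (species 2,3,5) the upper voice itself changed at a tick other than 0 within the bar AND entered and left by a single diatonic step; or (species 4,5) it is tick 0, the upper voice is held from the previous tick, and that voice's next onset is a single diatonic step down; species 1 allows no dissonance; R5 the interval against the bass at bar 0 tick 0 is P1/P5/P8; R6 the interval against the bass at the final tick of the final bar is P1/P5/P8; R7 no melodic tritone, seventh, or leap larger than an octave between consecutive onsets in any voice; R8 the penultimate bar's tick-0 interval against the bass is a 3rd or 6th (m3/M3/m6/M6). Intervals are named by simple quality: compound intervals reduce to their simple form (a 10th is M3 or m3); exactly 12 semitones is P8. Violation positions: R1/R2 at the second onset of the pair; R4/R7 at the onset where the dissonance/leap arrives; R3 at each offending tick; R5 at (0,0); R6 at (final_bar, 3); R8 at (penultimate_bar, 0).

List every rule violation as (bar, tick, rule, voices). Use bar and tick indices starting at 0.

(1, 0, R4, (0, 1))
(1, 2, R7, (1,))
(7, 0, R2, (0, 1))
(7, 0, R7, (1,))
(10, 0, R7, (0,))
(11, 0, R2, (0, 1))

bar 0: v0=G3 v1=G4 downbeat P8
bar 1: v0=A3 v1=B4 downbeat M2
bar 2: v0=F3 v1=F4 downbeat P8
bar 3: v0=E3 v1=C4 downbeat m6
bar 4: v0=D3 v1=D4 downbeat P8
bar 5: v0=F3 v1=A3 downbeat M3
bar 6: v0=A3 v1=C4 downbeat m3
bar 7: v0=B3 v1=B4 downbeat P8
bar 8: v0=A3 v1=F4 downbeat m6
bar 9: v0=B3 v1=G4 downbeat m6
bar 10: v0=F3 v1=D4 downbeat M6
bar 11: v0=G3 v1=G4 downbeat P8
  -> R4 @ bar 1 tick 0 v(0, 1): A3/B4 M2 untreated
  -> R7 @ bar 1 tick 2 v(1,): B4->F4 leap 6st
  -> R2 @ bar 7 tick 0 v(0, 1): A3/F4 m6 -> B3/B4 P8 similar
  -> R7 @ bar 7 tick 0 v(1,): F4->B4 leap 6st
  -> R7 @ bar 10 tick 0 v(0,): B3->F3 leap 6st
  -> R2 @ bar 11 tick 0 v(0, 1): F3/C4 P5 -> G3/G4 P8 similar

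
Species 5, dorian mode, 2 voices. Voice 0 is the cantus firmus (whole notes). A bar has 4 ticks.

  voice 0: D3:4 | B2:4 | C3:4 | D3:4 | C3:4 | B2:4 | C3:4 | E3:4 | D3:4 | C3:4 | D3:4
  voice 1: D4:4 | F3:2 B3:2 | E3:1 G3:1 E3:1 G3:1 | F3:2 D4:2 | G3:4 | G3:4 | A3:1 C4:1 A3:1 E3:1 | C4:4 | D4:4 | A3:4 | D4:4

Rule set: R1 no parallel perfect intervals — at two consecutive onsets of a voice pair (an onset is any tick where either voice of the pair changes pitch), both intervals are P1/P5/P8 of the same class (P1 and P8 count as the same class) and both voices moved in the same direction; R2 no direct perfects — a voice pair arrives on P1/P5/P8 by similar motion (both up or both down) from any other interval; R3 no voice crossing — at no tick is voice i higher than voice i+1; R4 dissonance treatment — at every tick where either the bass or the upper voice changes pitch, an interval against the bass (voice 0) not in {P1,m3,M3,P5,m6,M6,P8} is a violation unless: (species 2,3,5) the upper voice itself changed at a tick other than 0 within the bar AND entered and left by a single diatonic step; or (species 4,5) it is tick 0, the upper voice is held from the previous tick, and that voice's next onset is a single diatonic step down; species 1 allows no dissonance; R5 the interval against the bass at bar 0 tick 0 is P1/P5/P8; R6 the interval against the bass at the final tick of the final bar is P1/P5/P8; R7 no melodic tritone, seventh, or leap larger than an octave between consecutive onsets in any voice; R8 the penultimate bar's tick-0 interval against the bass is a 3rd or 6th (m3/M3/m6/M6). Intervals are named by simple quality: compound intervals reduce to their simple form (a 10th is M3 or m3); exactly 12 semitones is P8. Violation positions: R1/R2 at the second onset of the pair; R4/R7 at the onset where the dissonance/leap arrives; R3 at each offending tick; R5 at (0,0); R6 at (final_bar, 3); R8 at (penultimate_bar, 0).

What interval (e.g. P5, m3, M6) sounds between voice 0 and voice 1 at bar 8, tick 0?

P8

voice 0=D3 voice 1=D4 -> P8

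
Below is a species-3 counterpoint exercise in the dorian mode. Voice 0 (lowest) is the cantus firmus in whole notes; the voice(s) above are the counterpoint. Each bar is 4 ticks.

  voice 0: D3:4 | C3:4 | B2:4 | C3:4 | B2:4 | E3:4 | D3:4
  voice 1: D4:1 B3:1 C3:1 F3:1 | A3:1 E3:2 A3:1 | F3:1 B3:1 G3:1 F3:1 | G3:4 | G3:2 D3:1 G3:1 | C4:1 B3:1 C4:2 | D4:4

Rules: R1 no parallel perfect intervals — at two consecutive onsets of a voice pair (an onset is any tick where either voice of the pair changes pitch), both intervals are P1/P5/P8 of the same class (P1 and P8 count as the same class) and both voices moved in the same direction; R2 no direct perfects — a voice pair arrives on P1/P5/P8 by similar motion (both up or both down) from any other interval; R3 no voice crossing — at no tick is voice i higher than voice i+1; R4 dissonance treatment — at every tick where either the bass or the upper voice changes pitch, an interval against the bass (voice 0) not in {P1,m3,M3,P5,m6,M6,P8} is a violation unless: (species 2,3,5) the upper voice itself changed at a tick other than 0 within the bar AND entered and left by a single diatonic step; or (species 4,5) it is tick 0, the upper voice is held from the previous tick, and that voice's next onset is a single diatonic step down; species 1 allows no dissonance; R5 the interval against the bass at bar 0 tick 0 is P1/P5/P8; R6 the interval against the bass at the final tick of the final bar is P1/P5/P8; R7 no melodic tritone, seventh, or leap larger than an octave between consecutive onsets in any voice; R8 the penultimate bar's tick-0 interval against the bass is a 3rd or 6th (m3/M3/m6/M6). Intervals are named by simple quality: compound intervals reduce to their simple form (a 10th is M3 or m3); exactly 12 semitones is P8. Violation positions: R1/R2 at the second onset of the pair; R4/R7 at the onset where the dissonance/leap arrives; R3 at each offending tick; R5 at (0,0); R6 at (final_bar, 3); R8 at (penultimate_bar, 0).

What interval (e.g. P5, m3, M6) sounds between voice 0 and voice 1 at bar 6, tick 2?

P8

voice 0=D3 voice 1=D4 -> P8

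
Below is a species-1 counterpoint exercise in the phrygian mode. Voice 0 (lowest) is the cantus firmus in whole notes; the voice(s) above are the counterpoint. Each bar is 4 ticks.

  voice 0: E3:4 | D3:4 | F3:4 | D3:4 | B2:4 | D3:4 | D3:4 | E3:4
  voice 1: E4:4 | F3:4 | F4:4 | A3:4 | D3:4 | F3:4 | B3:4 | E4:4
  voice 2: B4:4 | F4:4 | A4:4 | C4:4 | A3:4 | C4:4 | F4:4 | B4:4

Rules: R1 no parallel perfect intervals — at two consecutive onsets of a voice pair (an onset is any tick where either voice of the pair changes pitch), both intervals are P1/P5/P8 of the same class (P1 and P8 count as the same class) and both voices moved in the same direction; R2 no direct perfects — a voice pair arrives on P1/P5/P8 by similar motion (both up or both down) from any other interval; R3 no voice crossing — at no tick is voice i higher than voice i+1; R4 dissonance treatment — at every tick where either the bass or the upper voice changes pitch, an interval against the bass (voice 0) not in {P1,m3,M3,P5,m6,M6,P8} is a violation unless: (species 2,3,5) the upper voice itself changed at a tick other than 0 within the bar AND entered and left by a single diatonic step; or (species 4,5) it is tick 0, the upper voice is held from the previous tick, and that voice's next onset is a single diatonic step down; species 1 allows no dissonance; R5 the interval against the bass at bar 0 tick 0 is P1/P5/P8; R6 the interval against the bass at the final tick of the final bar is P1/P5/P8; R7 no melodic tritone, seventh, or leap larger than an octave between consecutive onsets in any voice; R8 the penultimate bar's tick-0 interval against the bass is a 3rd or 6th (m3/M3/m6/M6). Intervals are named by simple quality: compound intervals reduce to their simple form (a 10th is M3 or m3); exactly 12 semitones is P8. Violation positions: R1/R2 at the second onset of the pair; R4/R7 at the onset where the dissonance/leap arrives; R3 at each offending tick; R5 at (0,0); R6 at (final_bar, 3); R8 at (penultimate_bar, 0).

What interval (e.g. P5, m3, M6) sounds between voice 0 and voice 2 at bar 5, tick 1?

m7

voice 0=D3 voice 2=C4 -> m7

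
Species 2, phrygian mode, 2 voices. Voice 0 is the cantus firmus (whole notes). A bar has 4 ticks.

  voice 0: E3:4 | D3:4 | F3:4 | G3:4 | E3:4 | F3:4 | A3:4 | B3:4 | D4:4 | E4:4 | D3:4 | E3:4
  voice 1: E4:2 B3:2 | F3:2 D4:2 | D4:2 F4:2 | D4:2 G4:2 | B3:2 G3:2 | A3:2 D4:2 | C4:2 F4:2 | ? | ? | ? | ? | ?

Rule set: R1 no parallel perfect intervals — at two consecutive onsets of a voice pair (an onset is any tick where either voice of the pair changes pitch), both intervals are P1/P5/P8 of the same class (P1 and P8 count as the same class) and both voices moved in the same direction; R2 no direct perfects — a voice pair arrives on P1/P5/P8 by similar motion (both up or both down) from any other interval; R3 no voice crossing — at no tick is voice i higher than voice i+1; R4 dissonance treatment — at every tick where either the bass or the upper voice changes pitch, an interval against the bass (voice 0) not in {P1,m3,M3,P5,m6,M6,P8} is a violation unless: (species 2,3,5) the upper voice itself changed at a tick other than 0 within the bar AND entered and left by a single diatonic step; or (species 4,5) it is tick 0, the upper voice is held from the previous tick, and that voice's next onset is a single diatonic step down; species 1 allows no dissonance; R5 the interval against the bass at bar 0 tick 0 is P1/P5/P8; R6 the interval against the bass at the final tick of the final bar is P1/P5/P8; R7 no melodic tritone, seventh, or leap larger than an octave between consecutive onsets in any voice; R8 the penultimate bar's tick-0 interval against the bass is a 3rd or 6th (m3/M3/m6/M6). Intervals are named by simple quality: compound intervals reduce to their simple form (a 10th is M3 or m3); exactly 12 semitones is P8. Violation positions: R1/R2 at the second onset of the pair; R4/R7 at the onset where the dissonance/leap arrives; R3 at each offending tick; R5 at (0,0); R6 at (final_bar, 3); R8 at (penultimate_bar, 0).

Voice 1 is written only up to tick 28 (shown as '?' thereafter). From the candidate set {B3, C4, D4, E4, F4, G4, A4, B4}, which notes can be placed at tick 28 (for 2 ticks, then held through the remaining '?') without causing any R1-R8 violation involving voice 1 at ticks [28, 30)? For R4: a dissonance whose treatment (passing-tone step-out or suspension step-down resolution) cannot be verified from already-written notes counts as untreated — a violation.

{D4, G4}

B3: violates R7
C4: violates R4
D4: legal
E4: violates R4
F4: violates R4
G4: legal
A4: violates R4
B4: violates R2,R7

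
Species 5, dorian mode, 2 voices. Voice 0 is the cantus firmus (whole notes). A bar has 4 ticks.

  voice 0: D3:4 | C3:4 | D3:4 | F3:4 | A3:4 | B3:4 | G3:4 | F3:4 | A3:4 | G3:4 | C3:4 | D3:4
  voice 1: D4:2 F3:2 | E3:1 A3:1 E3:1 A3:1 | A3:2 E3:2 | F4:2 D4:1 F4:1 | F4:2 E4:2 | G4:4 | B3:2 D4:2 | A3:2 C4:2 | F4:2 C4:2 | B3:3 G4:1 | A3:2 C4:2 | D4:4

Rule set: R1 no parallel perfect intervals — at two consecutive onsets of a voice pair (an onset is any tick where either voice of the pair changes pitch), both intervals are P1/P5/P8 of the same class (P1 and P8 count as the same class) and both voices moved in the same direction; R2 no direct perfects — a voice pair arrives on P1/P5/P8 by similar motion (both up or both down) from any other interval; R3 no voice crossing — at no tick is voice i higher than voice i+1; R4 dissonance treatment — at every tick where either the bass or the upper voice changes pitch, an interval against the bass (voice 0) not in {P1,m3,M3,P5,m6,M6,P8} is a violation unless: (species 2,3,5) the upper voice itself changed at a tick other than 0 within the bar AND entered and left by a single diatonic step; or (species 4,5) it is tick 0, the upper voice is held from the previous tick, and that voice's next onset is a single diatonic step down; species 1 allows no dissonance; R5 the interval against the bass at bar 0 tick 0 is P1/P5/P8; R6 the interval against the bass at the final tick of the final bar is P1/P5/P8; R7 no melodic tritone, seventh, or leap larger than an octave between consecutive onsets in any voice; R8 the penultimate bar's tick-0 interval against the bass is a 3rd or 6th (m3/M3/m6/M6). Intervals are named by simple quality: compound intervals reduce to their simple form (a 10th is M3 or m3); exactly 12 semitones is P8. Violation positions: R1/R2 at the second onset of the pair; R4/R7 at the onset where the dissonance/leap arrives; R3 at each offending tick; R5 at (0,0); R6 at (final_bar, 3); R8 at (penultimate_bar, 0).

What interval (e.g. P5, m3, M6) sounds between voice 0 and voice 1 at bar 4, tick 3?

P5

voice 0=A3 voice 1=E4 -> P5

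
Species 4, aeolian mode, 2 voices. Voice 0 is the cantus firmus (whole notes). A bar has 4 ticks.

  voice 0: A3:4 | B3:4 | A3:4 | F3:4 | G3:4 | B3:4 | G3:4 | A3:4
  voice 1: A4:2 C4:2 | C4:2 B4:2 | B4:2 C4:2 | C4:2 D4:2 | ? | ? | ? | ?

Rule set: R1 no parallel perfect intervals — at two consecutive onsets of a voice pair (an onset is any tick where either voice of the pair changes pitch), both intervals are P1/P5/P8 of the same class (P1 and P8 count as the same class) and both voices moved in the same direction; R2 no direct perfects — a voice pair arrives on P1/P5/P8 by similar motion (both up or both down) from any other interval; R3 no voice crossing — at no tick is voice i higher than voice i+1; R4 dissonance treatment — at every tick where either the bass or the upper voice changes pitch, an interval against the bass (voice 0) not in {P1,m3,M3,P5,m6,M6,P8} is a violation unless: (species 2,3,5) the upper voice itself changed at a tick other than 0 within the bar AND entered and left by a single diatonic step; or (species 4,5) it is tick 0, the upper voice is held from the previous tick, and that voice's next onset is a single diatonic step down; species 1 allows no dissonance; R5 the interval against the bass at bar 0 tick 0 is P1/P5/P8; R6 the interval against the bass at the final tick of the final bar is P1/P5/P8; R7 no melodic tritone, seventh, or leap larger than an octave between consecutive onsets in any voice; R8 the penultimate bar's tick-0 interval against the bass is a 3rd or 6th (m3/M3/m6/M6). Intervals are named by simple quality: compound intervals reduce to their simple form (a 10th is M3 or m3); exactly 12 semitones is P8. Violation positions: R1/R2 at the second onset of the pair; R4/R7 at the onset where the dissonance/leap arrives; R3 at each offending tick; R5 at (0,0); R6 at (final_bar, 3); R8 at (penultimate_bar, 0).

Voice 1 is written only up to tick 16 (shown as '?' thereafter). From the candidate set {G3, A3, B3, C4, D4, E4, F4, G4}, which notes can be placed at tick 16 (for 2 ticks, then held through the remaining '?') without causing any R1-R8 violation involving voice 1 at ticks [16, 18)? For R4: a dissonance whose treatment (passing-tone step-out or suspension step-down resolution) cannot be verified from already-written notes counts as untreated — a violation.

G3: legal
A3: violates R4
B3: legal
C4: violates R4
D4: legal
E4: legal
F4: violates R4
G4: violates R2

{B3, D4, E4, G3}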